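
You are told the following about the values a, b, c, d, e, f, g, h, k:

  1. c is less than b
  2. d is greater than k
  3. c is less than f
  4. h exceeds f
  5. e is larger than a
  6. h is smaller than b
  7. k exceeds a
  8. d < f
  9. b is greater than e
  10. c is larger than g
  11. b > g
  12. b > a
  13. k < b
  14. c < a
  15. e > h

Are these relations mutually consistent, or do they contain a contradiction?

Every relation is compatible with g < c < a < k < d < f < h < e < b; the set is consistent.

consistent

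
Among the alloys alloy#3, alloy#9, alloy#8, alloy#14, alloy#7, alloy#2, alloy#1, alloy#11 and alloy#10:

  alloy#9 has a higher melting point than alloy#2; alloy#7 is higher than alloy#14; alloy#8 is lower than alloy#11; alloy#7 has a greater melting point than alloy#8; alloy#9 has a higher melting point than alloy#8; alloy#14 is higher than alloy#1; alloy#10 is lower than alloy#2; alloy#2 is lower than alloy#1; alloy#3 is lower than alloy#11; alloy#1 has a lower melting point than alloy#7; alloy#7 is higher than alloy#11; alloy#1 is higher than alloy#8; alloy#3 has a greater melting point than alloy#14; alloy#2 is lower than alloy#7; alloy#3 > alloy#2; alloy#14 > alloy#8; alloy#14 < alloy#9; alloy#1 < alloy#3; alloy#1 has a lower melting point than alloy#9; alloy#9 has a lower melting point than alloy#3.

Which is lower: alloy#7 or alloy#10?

Chaining the given relations: alloy#10 < alloy#2 < alloy#1 < alloy#14 < alloy#9 < alloy#3 < alloy#11 < alloy#7.
So alloy#10 < alloy#7; alloy#10 is the lower of the two.

alloy#10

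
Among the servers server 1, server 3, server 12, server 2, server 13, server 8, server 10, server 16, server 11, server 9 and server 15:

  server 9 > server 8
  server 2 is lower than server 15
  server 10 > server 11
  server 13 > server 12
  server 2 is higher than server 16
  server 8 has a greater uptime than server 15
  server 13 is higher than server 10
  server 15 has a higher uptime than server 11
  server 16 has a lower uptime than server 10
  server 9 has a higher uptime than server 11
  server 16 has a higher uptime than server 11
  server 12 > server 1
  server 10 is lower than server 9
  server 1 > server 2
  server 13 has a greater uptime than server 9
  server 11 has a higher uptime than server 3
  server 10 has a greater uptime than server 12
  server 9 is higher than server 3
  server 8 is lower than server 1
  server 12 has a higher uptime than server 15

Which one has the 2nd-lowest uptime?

Chaining the given pairs: server 3 < server 11 < server 16 < server 2 < server 15 < server 8 < server 1 < server 12 < server 10 < server 9 < server 13.
Counting 2 from the smallest end gives server 11.

server 11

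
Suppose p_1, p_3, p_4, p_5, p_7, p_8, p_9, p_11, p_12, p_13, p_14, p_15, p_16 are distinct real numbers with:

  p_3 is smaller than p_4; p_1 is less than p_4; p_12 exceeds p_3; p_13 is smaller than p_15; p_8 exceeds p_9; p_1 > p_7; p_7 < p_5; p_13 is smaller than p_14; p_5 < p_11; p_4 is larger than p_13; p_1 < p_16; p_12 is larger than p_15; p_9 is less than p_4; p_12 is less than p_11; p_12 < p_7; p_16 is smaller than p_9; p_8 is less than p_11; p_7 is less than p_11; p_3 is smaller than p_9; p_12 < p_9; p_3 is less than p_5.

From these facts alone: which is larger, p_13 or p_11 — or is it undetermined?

p_11

The relevant relations are p_13 < p_15; p_15 < p_12; p_12 < p_7; p_7 < p_1; p_1 < p_16; p_16 < p_9; p_9 < p_8; p_8 < p_11.
Chaining these gives p_13 < p_15 < p_12 < p_7 < p_1 < p_16 < p_9 < p_8 < p_11.
So p_11 is larger.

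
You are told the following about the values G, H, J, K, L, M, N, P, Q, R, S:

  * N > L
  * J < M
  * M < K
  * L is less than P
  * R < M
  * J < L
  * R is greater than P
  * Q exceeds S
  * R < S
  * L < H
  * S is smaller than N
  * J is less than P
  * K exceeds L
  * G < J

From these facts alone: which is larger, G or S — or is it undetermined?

S

Chaining the given relations: G < J < L < P < R < S.
So S is larger.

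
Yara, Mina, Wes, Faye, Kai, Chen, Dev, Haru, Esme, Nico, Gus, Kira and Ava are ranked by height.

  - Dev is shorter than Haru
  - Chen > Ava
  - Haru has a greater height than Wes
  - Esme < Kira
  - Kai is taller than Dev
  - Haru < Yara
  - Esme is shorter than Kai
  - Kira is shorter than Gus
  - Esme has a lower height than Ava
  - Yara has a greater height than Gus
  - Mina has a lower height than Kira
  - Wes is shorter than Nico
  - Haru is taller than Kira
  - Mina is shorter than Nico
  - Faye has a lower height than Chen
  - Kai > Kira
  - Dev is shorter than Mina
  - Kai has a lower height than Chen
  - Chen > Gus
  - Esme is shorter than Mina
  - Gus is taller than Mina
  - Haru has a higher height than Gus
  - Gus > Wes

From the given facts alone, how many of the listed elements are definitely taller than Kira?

The elements the relations force above Kira are Gus, Kai, Haru, Yara, Chen — no chain reaches any other.
That is 5.

5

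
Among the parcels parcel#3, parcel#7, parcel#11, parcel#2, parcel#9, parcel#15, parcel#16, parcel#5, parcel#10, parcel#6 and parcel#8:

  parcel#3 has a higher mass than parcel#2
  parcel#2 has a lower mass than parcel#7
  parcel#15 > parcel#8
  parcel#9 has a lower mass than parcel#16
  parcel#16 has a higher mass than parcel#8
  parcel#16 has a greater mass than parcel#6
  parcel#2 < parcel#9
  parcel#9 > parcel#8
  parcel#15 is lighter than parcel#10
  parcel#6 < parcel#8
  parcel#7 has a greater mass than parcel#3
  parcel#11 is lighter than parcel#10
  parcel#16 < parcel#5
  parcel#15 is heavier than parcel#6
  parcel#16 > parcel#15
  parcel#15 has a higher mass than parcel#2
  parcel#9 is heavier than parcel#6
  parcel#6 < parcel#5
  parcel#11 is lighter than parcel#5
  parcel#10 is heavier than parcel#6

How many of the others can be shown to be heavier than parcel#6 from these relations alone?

Directly above parcel#6: parcel#8, parcel#9, parcel#15, parcel#10, parcel#16, parcel#5.
Nothing else is reachable above parcel#6; 6 in all.

6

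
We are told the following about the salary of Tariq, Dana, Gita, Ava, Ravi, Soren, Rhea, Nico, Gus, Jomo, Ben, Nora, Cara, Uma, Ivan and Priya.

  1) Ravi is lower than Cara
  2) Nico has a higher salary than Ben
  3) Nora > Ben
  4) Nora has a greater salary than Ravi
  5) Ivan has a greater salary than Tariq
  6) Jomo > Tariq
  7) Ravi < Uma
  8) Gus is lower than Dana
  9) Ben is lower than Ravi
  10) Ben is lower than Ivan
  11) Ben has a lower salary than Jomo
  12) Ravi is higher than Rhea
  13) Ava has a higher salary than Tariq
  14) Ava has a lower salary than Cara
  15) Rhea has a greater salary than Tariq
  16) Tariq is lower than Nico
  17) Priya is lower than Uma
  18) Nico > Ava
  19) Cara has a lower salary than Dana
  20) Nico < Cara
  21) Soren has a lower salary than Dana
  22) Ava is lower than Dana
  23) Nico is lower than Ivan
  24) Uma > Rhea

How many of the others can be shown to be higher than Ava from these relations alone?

4

Directly above Ava: Nico, Cara, Dana.
One step further: Ivan (4 so far).
Nothing else is reachable above Ava; 4 in all.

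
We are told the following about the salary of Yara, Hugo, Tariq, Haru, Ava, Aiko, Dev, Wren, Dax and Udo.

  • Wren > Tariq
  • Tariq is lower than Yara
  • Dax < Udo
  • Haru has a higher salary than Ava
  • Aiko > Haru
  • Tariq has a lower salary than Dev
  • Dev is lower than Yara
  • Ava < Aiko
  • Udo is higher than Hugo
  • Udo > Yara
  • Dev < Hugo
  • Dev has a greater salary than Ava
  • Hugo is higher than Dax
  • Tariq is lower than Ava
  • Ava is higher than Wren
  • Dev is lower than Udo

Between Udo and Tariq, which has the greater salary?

Udo

Link the given pairs in sequence: Tariq < Wren; Wren < Ava; Ava < Dev; Dev < Hugo; Hugo < Udo.
Together: Tariq < Wren < Ava < Dev < Hugo < Udo.
So Tariq < Udo; Udo is the higher of the two.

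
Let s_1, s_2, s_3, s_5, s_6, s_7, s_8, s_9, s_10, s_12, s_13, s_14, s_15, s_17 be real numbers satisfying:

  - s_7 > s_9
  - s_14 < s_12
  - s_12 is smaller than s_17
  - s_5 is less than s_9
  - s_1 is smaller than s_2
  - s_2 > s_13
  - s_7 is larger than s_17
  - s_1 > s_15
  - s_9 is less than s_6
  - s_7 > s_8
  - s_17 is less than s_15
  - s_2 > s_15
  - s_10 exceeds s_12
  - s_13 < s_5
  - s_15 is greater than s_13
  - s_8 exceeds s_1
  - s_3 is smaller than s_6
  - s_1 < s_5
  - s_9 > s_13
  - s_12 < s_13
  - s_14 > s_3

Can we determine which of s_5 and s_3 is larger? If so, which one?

Chaining the given relations: s_3 < s_14 < s_12 < s_13 < s_15 < s_1 < s_5.
So s_5 is larger.

s_5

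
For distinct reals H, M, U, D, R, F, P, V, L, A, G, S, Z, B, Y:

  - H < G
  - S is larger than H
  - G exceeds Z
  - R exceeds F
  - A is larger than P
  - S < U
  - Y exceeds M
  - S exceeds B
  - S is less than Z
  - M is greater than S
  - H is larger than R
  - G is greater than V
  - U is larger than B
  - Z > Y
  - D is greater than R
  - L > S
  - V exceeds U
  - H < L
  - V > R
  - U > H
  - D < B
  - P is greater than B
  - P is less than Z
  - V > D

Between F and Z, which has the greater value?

Link the given pairs in sequence: F < R; R < D; D < B; B < S; S < M; M < Y; Y < Z.
Together: F < R < D < B < S < M < Y < Z.
So F < Z; Z is the larger of the two.

Z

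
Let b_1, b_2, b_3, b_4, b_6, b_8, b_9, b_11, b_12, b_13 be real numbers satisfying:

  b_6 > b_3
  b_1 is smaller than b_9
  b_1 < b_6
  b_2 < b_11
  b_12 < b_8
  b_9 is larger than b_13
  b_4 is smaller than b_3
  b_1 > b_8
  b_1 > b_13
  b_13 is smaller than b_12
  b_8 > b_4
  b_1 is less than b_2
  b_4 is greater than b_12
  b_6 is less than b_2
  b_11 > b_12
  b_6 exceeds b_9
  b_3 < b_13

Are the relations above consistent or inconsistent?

inconsistent

We have b_12 < b_4 stated directly, yet also b_4 < b_3 < b_13 < b_12 by chaining the others — so b_4 < b_12. Contradiction.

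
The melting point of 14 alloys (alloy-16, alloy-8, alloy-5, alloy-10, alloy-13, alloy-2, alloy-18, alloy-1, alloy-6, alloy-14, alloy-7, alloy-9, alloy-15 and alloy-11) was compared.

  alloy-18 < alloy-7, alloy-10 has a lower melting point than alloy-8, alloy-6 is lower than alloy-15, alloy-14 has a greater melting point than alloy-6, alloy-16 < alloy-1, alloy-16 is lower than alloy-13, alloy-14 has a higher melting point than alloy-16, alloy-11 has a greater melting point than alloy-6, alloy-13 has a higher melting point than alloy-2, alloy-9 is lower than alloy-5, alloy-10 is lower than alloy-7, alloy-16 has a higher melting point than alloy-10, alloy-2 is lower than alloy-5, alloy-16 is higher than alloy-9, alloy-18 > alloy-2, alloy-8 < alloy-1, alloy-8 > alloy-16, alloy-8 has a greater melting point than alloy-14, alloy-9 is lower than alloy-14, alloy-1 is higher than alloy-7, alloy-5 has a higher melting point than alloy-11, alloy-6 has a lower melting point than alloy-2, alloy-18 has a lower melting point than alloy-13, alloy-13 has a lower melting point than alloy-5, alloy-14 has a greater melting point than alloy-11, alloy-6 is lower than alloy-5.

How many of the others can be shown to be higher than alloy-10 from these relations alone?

7

The elements the relations force above alloy-10 are alloy-16, alloy-7, alloy-14, alloy-13, alloy-8, alloy-5, alloy-1 — no chain reaches any other.
That is 7.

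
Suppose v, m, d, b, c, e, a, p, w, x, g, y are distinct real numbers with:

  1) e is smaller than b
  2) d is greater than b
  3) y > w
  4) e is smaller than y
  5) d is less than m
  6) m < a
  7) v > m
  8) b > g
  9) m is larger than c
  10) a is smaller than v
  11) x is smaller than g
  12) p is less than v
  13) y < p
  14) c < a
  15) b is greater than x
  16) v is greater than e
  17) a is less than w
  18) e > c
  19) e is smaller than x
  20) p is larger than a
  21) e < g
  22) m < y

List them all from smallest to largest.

c < e < x < g < b < d < m < a < w < y < p < v

Nothing is placed below c, so it is least; from there c < e; e < x; x < g; g < b; b < d; d < m; m < a; a < w; w < y; y < p; p < v, each given directly.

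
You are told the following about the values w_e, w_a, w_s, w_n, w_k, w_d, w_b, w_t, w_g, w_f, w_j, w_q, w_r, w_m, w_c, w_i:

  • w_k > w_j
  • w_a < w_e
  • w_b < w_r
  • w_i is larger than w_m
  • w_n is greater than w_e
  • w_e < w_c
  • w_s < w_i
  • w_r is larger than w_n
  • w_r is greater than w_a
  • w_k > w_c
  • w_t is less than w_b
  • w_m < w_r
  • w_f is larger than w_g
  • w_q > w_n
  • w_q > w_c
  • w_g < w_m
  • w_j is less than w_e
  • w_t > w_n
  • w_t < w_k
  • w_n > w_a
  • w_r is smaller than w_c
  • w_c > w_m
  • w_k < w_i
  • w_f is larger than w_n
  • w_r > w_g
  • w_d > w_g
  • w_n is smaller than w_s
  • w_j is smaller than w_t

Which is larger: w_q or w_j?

w_j < w_e and w_e < w_n give w_j < w_n.
With w_n < w_t: w_j < w_e < w_n < w_t.
Then w_t < w_b extends the chain to w_b.
Then w_b < w_r extends the chain to w_r.
Then w_r < w_c extends the chain to w_c.
With w_c < w_q: w_j < w_e < w_n < w_t < w_b < w_r < w_c < w_q.
So w_j < w_q; w_q is the larger of the two.

w_q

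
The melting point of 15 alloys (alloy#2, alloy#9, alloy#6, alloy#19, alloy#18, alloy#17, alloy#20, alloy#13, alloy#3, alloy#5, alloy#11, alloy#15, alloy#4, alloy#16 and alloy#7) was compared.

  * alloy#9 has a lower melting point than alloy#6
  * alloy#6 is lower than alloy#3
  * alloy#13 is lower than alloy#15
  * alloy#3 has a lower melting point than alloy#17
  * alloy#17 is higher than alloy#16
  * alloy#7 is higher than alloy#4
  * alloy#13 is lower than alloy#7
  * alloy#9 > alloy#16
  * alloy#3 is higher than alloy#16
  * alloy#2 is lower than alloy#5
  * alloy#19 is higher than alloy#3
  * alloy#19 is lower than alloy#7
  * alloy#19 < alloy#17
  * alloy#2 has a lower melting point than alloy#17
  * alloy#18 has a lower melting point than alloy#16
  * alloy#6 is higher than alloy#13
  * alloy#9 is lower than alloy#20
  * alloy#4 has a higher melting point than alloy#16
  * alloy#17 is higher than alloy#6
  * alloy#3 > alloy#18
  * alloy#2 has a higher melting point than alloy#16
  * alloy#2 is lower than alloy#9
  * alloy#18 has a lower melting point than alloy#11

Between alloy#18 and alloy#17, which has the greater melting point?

alloy#17

Following the relations from alloy#18: alloy#18 < alloy#16 < alloy#2 < alloy#9 < alloy#6 < alloy#3 < alloy#19 < alloy#17.
So alloy#18 < alloy#17; alloy#17 is the higher of the two.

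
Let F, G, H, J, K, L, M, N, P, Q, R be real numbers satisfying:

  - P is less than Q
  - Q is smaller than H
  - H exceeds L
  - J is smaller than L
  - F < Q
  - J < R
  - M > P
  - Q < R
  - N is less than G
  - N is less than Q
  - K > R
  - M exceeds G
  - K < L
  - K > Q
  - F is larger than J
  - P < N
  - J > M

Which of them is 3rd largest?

K

Chaining the given pairs: P < N < G < M < J < F < Q < R < K < L < H.
The 3rd largest is K.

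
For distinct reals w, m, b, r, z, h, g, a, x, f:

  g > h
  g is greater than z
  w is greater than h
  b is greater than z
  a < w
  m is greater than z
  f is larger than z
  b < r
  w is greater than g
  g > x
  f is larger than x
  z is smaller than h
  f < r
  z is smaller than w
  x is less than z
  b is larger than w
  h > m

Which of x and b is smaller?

Following the relations from x: x < z < m < h < g < w < b.
So x < b; x is the smaller of the two.

x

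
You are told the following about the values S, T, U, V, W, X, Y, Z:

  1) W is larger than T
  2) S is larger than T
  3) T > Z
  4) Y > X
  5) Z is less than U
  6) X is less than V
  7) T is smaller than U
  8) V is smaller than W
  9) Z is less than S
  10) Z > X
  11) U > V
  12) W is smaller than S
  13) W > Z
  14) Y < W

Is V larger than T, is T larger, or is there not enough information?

Following every chain through V: above V we get W, S, U; below V we get X.
T is not reached, and no chain runs the other way from T to V.
So the given relations leave the order of V and T undetermined.

undetermined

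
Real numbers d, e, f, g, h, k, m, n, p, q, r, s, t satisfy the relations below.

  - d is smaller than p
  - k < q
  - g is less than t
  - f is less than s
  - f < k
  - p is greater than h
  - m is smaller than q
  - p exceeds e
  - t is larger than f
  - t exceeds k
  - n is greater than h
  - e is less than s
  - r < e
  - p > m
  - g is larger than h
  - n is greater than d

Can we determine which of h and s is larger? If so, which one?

Following every chain through h: above h we get n, g, p, t.
s is not reached, and no chain runs the other way from s to h.
So the given relations leave the order of h and s undetermined.

undetermined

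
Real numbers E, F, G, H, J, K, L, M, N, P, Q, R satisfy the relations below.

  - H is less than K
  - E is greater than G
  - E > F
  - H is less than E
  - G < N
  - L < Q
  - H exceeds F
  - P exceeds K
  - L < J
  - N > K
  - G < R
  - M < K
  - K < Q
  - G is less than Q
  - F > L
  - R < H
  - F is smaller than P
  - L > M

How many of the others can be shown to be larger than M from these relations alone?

9

The elements the relations force above M are L, F, H, K, J, P, E, Q, N — no chain reaches any other.
That is 9.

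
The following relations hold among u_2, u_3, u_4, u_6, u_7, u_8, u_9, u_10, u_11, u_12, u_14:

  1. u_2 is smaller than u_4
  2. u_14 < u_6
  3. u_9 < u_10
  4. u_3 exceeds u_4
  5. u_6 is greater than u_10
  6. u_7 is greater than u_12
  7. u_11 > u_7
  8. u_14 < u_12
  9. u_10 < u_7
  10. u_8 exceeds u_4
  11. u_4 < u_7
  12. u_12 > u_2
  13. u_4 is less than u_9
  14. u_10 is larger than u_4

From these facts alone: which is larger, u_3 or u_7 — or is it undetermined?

undetermined

Following every chain through u_7: above u_7 we get u_11; below u_7 we get u_2, u_4, u_14, u_9, u_10, u_12.
u_3 is not reached, and no chain runs the other way from u_3 to u_7.
So the given relations leave the order of u_7 and u_3 undetermined.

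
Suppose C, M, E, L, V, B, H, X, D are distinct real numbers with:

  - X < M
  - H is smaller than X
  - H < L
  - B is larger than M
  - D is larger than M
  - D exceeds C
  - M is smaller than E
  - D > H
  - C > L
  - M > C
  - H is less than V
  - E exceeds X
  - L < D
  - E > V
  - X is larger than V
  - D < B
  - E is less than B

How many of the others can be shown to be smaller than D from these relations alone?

From D the given relations immediately reach H, L, C, M.
From those, X — 5 in total.
From those, V — 6 in total.
No other element is forced below D by the given relations, so the count is 6.

6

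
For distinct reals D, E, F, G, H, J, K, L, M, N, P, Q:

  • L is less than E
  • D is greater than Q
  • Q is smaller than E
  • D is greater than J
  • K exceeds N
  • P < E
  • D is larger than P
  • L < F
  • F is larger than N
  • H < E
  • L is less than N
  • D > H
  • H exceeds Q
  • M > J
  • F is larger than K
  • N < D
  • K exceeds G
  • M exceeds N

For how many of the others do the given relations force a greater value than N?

From N the given relations immediately reach D, K, M, F.
Nothing else is reachable above N; 4 in all.

4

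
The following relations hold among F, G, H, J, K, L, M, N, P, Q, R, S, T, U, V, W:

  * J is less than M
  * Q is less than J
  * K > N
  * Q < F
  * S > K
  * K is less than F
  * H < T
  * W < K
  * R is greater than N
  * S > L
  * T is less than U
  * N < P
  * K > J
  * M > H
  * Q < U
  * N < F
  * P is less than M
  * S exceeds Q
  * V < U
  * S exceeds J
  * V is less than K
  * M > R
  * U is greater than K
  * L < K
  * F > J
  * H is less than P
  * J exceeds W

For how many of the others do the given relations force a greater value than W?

6

Directly above W: J, K.
One step further: F, U, M, S (6 so far).
Nothing else is reachable above W; 6 in all.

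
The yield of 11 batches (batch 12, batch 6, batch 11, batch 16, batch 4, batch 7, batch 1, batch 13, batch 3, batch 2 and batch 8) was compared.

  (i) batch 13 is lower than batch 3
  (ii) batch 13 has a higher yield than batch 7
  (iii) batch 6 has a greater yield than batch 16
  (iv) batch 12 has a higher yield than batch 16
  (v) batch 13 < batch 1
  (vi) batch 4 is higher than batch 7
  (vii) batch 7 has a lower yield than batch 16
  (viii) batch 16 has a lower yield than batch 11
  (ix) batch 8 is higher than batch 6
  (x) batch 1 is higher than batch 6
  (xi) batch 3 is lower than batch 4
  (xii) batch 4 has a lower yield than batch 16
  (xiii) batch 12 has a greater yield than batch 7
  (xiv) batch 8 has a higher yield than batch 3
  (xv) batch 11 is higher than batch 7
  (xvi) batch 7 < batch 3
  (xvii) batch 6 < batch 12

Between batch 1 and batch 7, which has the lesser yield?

batch 7

batch 7 < batch 13 < batch 3 < batch 4 < batch 16 < batch 6 < batch 1, by transitivity through batch 13, batch 3, batch 4, batch 16, batch 6.
So batch 7 < batch 1; batch 7 is the lower of the two.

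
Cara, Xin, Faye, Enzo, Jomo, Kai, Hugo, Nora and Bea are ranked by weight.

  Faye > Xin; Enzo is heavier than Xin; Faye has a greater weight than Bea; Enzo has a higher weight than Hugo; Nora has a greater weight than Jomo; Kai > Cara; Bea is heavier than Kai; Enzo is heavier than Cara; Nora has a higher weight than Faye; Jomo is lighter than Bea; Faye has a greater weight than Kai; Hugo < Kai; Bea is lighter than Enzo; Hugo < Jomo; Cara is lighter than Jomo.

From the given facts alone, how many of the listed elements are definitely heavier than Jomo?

4

Directly above Jomo: Bea, Nora.
One step further: Faye, Enzo (4 so far).
No other element is forced above Jomo by the given relations, so the count is 4.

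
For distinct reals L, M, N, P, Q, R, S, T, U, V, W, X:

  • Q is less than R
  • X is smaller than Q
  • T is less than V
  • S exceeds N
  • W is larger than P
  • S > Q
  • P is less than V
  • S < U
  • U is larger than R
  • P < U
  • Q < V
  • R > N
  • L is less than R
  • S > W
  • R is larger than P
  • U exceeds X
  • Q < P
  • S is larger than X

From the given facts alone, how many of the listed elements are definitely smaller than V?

4

From V the given relations immediately reach T, Q, P.
From those, X — 4 in total.
Nothing else is reachable below V; 4 in all.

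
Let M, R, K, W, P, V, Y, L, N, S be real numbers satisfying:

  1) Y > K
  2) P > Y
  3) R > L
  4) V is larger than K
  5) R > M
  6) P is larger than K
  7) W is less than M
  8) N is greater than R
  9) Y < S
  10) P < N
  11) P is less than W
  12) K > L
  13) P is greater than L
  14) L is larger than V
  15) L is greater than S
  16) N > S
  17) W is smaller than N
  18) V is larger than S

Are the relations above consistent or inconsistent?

inconsistent

We have L < K stated directly, yet also K < Y < S < V < L by chaining the others — so K < L. Contradiction.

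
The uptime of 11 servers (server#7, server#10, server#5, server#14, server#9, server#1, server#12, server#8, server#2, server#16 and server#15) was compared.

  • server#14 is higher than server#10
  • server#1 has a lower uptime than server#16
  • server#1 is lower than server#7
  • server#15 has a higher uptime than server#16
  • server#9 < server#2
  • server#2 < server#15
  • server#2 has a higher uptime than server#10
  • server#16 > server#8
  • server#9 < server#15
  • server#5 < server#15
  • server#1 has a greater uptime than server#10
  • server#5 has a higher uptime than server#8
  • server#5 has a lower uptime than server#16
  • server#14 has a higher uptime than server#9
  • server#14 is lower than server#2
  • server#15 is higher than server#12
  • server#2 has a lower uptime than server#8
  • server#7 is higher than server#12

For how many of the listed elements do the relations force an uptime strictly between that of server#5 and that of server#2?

Chaining upward from server#2 reaches: server#8, server#16, server#15.
Chaining downward from server#5 reaches: server#9, server#10, server#14, server#8.
Strictly between server#2 and server#5 are those in both lists: server#8 — 1 element.

1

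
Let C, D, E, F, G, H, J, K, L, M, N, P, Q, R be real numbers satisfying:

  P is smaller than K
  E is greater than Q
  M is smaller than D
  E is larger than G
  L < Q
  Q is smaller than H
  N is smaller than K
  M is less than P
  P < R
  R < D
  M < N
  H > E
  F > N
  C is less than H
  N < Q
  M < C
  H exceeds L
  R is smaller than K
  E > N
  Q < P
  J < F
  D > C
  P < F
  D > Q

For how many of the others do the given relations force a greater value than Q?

7

Directly above Q: P, E, D, H.
One step further: R, K, F (7 so far).
No other element is forced above Q by the given relations, so the count is 7.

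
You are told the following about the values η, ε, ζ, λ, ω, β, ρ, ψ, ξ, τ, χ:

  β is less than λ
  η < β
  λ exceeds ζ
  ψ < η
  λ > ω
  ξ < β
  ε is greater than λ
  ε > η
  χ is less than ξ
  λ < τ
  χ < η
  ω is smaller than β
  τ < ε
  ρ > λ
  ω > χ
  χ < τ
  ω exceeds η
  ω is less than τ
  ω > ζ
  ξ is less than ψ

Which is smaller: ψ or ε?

Link the given pairs in sequence: ψ < η; η < ω; ω < β; β < λ; λ < τ; τ < ε.
Chaining these gives ψ < η < ω < β < λ < τ < ε.
So ψ < ε; ψ is the smaller of the two.

ψ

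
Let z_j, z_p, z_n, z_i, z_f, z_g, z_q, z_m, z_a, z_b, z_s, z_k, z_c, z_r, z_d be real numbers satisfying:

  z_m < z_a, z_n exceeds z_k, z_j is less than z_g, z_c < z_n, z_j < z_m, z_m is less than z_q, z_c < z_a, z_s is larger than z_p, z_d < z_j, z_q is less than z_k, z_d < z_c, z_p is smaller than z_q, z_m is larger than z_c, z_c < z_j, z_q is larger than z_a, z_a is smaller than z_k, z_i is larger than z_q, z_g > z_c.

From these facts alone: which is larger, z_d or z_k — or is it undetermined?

Following the relations from z_d: z_d < z_c < z_j < z_m < z_q < z_k.
So z_k is larger.

z_k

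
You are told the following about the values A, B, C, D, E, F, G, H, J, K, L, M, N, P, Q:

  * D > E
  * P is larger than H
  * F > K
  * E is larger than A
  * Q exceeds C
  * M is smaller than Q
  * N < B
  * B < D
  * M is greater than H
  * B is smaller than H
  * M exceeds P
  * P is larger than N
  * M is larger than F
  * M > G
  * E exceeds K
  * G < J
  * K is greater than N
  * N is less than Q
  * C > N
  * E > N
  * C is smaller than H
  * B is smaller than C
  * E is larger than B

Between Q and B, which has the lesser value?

B

B < C < H < P < M < Q, by transitivity through C, H, P, M.
So B < Q; B is the smaller of the two.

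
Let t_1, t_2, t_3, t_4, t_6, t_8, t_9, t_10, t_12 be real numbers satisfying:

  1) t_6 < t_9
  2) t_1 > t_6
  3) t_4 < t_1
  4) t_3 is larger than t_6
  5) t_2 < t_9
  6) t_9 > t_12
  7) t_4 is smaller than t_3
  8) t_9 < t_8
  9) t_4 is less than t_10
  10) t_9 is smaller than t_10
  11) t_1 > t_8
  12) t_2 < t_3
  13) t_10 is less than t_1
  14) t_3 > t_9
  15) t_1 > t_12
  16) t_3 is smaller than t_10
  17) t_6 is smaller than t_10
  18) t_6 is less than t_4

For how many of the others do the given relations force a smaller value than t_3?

The elements the relations force below t_3 are t_12, t_2, t_6, t_9, t_4 — no chain reaches any other.
That is 5.

5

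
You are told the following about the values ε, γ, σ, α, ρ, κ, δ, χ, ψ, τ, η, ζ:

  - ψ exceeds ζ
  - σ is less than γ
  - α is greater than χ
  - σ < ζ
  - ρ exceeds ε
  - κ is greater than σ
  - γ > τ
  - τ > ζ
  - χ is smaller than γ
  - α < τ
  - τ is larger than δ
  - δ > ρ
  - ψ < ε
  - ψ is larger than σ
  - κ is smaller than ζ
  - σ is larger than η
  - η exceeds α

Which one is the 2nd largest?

τ

The consecutive relations fix a unique order: χ < α < η < σ < κ < ζ < ψ < ε < ρ < δ < τ < γ.
Counting 2 from the largest end gives τ.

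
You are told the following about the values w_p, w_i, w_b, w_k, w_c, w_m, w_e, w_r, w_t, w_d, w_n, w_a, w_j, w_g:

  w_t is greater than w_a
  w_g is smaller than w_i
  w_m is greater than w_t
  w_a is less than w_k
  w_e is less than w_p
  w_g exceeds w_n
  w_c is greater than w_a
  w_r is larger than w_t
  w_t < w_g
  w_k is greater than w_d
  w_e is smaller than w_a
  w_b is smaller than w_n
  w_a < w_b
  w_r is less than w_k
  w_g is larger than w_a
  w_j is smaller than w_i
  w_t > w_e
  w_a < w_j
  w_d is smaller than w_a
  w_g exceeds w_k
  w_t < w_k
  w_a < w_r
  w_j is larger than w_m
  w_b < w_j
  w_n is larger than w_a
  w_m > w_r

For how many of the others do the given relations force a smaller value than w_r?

From w_r the given relations immediately reach w_a, w_t.
From those, w_e, w_d — 4 in total.
Nothing else is reachable below w_r; 4 in all.

4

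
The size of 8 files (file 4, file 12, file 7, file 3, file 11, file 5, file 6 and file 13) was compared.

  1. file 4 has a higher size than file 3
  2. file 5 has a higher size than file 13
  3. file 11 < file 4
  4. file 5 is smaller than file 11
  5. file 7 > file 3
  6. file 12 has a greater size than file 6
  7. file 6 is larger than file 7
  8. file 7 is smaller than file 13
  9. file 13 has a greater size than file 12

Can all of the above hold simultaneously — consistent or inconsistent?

Every relation is compatible with file 3 < file 7 < file 6 < file 12 < file 13 < file 5 < file 11 < file 4; the set is consistent.

consistent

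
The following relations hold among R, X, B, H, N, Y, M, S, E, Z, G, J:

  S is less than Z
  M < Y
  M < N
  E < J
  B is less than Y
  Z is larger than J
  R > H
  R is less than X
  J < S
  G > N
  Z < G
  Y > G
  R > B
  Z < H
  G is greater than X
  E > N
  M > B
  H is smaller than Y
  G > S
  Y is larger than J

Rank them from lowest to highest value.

Nothing is placed below B, so it is least; from there B < M; M < N; N < E; E < J; J < S; S < Z; Z < H; H < R; R < X; X < G; G < Y, each given directly.

B < M < N < E < J < S < Z < H < R < X < G < Y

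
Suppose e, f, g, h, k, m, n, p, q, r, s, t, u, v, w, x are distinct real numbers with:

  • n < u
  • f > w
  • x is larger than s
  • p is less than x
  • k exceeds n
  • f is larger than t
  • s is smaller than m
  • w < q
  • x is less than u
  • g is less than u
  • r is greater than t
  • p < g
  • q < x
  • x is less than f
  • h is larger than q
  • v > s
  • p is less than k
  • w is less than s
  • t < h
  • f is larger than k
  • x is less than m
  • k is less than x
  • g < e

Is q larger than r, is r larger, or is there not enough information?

Following every chain through q: above q we get h, x, m, f, u; below q we get w.
r is not reached, and no chain runs the other way from r to q.
So the given relations leave the order of q and r undetermined.

undetermined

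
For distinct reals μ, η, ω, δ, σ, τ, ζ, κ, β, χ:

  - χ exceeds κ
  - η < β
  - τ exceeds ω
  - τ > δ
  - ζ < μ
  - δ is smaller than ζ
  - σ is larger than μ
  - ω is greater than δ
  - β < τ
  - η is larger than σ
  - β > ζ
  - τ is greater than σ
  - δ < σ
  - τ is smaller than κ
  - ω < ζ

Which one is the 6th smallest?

η

Piecing the relations together gives one ordering: δ < ω < ζ < μ < σ < η < β < τ < κ < χ.
Counting 6 from the smallest end gives η.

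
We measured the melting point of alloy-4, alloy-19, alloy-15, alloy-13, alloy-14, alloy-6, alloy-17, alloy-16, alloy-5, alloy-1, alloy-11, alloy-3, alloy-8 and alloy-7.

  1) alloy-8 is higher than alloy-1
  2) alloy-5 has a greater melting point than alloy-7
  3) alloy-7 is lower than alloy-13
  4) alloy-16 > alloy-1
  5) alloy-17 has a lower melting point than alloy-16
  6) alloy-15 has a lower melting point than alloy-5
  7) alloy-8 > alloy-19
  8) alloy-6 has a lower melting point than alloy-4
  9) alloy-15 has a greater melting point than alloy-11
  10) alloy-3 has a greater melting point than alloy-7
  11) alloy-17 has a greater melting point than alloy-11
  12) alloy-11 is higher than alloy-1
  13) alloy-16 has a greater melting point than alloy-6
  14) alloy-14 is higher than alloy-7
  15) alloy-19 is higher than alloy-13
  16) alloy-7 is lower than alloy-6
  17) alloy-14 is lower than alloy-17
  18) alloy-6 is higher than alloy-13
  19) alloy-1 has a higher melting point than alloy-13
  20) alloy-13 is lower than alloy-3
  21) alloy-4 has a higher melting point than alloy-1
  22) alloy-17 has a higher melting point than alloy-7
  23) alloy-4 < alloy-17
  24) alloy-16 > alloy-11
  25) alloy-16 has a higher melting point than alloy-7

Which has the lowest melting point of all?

alloy-7

Chaining upward from alloy-7: directly above it, alloy-13, alloy-6, alloy-14, alloy-17, alloy-5, alloy-16, alloy-3; then alloy-1, alloy-4, alloy-19; then alloy-11, alloy-8; then alloy-15.
That covers every other element, and nothing is given below alloy-7, so alloy-7 is the lowest melting point.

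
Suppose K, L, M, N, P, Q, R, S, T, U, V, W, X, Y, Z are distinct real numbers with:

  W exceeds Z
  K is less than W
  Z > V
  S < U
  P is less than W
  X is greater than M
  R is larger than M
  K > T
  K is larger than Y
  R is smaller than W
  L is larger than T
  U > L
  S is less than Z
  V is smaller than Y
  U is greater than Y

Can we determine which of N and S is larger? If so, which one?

Following every chain through S: above S we get Z, U, W.
N is not reached, and no chain runs the other way from N to S.
So the given relations leave the order of S and N undetermined.

undetermined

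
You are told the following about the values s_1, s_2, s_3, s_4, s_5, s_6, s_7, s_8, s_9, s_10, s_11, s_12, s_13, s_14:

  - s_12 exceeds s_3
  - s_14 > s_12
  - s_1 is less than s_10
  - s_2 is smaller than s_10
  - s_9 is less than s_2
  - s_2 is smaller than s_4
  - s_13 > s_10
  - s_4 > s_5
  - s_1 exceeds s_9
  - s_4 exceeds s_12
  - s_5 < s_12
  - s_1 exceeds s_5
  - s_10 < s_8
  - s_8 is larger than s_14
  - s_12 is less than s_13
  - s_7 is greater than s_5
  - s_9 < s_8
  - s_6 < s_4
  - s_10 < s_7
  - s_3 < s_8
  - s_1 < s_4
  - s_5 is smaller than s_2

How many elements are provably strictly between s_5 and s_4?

The relations place s_5 below s_4. An element lies strictly between them when it is forced above s_5 and also forced below s_4.
Above s_5: {s_1, s_2, s_12, s_14, s_10, s_8, s_7, s_13}. Below s_4: {s_9, s_3, s_1, s_2, s_12, s_6}.
Intersection: {s_1, s_2, s_12} — 3.

3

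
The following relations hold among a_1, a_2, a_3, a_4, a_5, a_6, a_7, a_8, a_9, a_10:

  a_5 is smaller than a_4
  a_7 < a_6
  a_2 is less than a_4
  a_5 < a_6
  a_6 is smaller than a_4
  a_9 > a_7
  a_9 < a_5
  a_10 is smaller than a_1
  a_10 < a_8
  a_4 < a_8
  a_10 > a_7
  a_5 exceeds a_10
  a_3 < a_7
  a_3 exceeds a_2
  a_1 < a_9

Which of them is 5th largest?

a_9

The consecutive relations fix a unique order: a_2 < a_3 < a_7 < a_10 < a_1 < a_9 < a_5 < a_6 < a_4 < a_8.
Counting 5 from the largest end gives a_9.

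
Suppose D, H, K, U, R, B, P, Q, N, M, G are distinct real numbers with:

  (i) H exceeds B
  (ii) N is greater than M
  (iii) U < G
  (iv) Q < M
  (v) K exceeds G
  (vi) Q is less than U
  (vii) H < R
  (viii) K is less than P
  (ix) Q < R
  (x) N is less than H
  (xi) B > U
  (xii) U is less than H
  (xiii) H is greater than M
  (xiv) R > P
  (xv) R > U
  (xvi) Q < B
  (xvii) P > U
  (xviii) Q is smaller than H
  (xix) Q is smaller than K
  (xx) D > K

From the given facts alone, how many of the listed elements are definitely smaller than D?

Directly below D: K.
One step further: Q, G (3 so far).
One step further: U (4 so far).
Nothing else is reachable below D; 4 in all.

4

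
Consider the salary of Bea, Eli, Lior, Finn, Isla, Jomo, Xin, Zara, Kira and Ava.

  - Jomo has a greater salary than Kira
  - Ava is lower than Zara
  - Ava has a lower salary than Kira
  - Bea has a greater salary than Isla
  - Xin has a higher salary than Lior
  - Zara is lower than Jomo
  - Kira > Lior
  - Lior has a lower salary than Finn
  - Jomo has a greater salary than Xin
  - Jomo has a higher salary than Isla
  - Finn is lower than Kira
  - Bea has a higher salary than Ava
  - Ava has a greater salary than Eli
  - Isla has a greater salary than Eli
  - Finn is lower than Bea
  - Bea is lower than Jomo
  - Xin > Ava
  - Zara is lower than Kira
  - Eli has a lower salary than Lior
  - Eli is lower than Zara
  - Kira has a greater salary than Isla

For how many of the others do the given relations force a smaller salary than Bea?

5

The elements the relations force below Bea are Eli, Lior, Finn, Ava, Isla — no chain reaches any other.
That is 5.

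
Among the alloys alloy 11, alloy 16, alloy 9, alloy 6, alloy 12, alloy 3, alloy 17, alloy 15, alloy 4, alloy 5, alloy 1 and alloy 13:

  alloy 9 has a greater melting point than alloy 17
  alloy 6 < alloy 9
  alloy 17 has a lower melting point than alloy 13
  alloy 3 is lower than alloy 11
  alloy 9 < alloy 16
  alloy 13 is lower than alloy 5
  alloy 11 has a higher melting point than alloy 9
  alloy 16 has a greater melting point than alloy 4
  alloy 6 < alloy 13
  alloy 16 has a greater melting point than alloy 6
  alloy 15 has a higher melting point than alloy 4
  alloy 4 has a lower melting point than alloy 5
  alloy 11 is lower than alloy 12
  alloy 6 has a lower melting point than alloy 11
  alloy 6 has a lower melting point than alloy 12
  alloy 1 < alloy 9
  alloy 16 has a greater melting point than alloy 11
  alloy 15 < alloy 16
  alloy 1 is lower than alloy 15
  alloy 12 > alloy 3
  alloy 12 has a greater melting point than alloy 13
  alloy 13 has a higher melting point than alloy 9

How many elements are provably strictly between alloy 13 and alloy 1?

The relations place alloy 1 below alloy 13. An element lies strictly between them when it is forced above alloy 1 and also forced below alloy 13.
Above alloy 1: {alloy 15, alloy 9, alloy 11, alloy 16, alloy 5, alloy 12}. Below alloy 13: {alloy 17, alloy 6, alloy 9}.
Intersection: {alloy 9} — 1.

1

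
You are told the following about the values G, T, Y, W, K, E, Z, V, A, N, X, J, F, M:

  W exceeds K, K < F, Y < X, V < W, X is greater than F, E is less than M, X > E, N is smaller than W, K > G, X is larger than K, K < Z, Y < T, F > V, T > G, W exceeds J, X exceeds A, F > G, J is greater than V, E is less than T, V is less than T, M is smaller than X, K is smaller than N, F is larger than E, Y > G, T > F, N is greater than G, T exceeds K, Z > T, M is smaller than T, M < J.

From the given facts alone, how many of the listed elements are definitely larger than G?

From G the given relations immediately reach K, N, F, Y, T.
From those, W, X, Z — 8 in total.
No other element is forced above G by the given relations, so the count is 8.

8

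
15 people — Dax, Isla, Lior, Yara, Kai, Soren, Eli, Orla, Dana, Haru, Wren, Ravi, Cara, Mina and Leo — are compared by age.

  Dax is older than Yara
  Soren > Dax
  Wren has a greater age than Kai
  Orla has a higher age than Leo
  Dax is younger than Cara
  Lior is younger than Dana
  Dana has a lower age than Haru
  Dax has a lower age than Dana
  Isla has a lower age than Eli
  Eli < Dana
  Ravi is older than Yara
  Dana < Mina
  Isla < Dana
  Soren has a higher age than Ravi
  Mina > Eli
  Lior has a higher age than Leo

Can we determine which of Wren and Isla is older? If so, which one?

undetermined

Following every chain through Isla: above Isla we get Eli, Dana, Haru, Mina.
Wren is not reached, and no chain runs the other way from Wren to Isla.
So the given relations leave the order of Isla and Wren undetermined.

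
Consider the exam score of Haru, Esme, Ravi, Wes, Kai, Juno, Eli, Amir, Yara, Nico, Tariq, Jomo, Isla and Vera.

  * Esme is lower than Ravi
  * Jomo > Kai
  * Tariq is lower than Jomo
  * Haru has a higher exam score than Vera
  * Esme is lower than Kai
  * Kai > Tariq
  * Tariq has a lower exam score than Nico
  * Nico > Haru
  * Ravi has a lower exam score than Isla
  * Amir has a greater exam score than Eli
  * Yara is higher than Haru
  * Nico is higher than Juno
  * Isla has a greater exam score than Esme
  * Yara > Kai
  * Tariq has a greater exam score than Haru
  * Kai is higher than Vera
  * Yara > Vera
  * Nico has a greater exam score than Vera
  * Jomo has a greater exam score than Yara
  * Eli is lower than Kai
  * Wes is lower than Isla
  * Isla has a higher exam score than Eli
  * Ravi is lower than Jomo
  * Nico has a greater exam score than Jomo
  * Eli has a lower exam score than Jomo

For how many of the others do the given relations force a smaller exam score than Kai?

5

Directly below Kai: Esme, Eli, Vera, Tariq.
One step further: Haru (5 so far).
Nothing else is reachable below Kai; 5 in all.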